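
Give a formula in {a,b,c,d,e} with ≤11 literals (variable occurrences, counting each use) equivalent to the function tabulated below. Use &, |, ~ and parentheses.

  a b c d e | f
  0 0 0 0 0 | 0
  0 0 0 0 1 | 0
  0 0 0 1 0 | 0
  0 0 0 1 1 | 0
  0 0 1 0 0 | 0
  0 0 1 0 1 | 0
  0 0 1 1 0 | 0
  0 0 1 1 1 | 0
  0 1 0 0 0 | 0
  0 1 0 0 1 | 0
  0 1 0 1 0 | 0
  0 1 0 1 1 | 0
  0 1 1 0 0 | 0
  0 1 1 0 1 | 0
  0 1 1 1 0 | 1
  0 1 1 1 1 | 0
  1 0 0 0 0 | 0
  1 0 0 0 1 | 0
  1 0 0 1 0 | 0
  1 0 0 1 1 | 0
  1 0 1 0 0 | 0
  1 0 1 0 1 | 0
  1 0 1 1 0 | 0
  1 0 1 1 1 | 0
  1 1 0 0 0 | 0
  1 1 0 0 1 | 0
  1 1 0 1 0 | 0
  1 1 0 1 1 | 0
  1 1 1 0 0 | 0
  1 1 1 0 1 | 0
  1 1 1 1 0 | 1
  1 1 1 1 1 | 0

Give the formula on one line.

(((c & (d & ~e)) | (~b & e)) & ((d | (a & ~e)) & b))

  ~e = 10101010101010101010101010101010
  (d & ~e) = 00100010001000100010001000100010
  (c & (d & ~e)) = 00000010000000100000001000000010
  ~b = 11111111000000001111111100000000
  (~b & e) = 01010101000000000101010100000000
  ((c & (d & ~e)) | (~b & e)) = 01010111000000100101011100000010
  (a & ~e) = 00000000000000001010101010101010
  (d | (a & ~e)) = 00110011001100111011101110111011
  ((d | (a & ~e)) & b) = 00000000001100110000000010111011
  (((c & (d & ~e)) | (~b & e)) & ((d | (a & ~e)) & b)) = 00000000000000100000000000000010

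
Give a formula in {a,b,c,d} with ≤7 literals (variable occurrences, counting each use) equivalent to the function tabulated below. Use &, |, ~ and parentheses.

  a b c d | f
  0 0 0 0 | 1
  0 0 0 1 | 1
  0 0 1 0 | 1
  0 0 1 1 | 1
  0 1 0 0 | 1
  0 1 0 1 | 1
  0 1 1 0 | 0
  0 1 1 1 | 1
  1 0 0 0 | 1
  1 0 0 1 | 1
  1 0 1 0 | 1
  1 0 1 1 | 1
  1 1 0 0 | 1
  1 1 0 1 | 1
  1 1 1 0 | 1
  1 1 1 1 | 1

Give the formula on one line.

((((~c & ~a) | a) | (~c | d)) | ~b)

  ~c = 1100110011001100
  ~a = 1111111100000000
  (~c & ~a) = 1100110000000000
  ((~c & ~a) | a) = 1100110011111111
  (~c | d) = 1101110111011101
  (((~c & ~a) | a) | (~c | d)) = 1101110111111111
  ~b = 1111000011110000
  ((((~c & ~a) | a) | (~c | d)) | ~b) = 1111110111111111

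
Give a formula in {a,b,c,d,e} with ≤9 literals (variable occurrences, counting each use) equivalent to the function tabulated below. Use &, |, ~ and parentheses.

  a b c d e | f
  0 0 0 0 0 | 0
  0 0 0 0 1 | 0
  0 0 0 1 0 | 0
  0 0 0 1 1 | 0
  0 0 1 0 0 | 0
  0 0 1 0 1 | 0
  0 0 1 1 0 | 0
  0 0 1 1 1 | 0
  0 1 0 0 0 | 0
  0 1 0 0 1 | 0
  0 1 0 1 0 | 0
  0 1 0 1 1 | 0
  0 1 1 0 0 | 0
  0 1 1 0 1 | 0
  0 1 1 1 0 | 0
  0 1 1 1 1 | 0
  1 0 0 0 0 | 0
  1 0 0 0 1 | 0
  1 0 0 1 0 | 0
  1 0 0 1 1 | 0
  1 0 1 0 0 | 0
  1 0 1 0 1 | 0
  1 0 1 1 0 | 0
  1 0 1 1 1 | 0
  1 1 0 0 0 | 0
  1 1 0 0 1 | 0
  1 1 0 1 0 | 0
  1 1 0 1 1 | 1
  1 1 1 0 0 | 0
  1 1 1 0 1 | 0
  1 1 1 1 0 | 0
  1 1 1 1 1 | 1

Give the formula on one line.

  (d & e) = 00010001000100010001000100010001
  ((d & e) & a) = 00000000000000000001000100010001
  ~b = 11111111000000001111111100000000
  ~a = 11111111111111110000000000000000
  (~b & ~a) = 11111111000000000000000000000000
  ((~b & ~a) | b) = 11111111111111110000000011111111
  (((d & e) & a) & ((~b & ~a) | b)) = 00000000000000000000000000010001

(((d & e) & a) & ((~b & ~a) | b))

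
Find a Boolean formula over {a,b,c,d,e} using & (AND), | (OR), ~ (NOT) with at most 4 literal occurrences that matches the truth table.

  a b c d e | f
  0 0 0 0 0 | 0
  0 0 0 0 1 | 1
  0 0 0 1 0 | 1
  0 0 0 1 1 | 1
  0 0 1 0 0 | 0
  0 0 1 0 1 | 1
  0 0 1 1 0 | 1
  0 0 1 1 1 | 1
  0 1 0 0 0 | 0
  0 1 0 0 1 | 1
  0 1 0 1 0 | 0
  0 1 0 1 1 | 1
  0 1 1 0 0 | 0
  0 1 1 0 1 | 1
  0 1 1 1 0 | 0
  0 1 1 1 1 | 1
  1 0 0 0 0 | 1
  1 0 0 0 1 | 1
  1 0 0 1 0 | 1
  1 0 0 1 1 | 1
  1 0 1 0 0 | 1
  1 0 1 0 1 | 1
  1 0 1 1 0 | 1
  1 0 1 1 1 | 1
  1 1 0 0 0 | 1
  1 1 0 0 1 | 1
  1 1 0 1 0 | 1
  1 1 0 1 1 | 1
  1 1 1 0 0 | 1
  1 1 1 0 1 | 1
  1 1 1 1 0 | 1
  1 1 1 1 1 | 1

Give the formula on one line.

((d & ~b) | (e | a))

  ~b = 11111111000000001111111100000000
  (d & ~b) = 00110011000000000011001100000000
  (e | a) = 01010101010101011111111111111111
  ((d & ~b) | (e | a)) = 01110111010101011111111111111111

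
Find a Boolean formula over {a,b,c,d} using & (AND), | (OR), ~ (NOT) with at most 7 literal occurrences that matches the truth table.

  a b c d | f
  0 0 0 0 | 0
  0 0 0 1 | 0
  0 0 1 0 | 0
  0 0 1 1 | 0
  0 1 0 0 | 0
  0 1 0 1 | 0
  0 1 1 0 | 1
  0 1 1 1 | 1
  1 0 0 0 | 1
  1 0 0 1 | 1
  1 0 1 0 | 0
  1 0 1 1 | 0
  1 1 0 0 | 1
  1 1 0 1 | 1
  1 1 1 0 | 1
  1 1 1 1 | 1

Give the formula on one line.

  (c & b) = 0000001100000011
  ~c = 1100110011001100
  (~c & a) = 0000000011001100
  ((c & b) | (~c & a)) = 0000001111001111

((c & b) | (~c & a))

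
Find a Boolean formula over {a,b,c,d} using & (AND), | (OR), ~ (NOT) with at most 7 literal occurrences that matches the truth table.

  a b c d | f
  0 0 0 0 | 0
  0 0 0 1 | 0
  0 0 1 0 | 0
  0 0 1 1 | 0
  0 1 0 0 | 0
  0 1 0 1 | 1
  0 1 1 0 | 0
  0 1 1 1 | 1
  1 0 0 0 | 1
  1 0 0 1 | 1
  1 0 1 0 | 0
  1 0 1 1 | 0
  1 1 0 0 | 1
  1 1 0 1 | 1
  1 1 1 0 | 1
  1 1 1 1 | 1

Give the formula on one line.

((~c & a) | ((a & (~d & b)) | (d & b)))

  ~c = 1100110011001100
  (~c & a) = 0000000011001100
  ~d = 1010101010101010
  (~d & b) = 0000101000001010
  (a & (~d & b)) = 0000000000001010
  (d & b) = 0000010100000101
  ((a & (~d & b)) | (d & b)) = 0000010100001111
  ((~c & a) | ((a & (~d & b)) | (d & b))) = 0000010111001111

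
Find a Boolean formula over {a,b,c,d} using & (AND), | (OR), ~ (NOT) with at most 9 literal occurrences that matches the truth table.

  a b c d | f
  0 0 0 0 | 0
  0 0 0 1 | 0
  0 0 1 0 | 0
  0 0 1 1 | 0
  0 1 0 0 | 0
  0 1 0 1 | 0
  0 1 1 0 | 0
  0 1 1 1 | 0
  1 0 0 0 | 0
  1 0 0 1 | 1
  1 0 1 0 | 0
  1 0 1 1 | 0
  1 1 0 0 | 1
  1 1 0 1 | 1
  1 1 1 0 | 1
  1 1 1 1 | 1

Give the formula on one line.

  (b | d) = 0101111101011111
  (a & (b | d)) = 0000000001011111
  ~a = 1111111100000000
  ~b = 1111000011110000
  ~c = 1100110011001100
  (~b & ~c) = 1100000011000000
  (~a | (~b & ~c)) = 1111111111000000
  (~c | b) = 1100111111001111
  ((~a | (~b & ~c)) | (~c | b)) = 1111111111001111
  ((a & (b | d)) & ((~a | (~b & ~c)) | (~c | b))) = 0000000001001111

((a & (b | d)) & ((~a | (~b & ~c)) | (~c | b)))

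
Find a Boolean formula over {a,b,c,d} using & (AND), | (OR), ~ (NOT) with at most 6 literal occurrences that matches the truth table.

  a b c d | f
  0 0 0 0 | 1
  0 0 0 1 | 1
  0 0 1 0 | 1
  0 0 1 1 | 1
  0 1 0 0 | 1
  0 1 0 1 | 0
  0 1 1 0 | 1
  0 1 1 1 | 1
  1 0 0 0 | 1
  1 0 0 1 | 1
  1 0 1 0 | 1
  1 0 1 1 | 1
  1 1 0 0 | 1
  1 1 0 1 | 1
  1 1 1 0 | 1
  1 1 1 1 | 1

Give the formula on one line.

(~d | (c | (~b | a)))

  ~d = 1010101010101010
  ~b = 1111000011110000
  (~b | a) = 1111000011111111
  (c | (~b | a)) = 1111001111111111
  (~d | (c | (~b | a))) = 1111101111111111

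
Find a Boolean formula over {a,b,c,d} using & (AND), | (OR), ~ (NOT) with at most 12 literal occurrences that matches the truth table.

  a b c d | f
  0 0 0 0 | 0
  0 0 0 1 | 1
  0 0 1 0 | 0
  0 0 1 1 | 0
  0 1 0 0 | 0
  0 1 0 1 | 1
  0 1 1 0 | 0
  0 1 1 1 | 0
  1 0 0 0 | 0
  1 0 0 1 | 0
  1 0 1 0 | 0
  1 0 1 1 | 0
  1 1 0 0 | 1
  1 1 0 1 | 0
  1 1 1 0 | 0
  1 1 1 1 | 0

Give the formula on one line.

((b | d) & (((a | d) & (a | ~c)) & (~c & (~a | ~d))))

  (b | d) = 0101111101011111
  (a | d) = 0101010111111111
  ~c = 1100110011001100
  (a | ~c) = 1100110011111111
  ((a | d) & (a | ~c)) = 0100010011111111
  ~a = 1111111100000000
  ~d = 1010101010101010
  (~a | ~d) = 1111111110101010
  (~c & (~a | ~d)) = 1100110010001000
  (((a | d) & (a | ~c)) & (~c & (~a | ~d))) = 0100010010001000
  ((b | d) & (((a | d) & (a | ~c)) & (~c & (~a | ~d)))) = 0100010000001000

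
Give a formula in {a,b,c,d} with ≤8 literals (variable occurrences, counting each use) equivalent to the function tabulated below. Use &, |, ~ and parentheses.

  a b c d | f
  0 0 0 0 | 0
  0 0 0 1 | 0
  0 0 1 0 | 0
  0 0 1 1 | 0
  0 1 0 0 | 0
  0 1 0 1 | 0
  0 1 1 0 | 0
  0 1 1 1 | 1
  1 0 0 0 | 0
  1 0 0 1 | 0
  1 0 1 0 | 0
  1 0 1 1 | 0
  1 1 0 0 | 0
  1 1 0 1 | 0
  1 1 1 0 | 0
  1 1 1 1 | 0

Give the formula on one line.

(d & ((~a & (b | d)) & (c & b)))

  ~a = 1111111100000000
  (b | d) = 0101111101011111
  (~a & (b | d)) = 0101111100000000
  (c & b) = 0000001100000011
  ((~a & (b | d)) & (c & b)) = 0000001100000000
  (d & ((~a & (b | d)) & (c & b))) = 0000000100000000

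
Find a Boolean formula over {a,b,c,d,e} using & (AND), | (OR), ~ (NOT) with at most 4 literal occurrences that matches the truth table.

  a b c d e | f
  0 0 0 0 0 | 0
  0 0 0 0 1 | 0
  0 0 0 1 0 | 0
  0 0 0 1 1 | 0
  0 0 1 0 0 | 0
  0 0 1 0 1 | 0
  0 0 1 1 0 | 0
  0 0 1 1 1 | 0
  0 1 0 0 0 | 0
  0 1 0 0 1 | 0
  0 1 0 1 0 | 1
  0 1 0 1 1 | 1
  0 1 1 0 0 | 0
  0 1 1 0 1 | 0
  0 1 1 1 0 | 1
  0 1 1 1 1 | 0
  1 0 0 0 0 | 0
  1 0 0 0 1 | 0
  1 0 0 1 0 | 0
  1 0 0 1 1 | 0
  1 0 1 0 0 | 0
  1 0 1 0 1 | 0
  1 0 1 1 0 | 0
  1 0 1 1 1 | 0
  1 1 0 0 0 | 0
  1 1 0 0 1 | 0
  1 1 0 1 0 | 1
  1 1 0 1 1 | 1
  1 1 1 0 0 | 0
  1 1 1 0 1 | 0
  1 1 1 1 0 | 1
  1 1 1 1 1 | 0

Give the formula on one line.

  (b & d) = 00000000001100110000000000110011
  ~c = 11110000111100001111000011110000
  ~e = 10101010101010101010101010101010
  (~c | ~e) = 11111010111110101111101011111010
  ((b & d) & (~c | ~e)) = 00000000001100100000000000110010

((b & d) & (~c | ~e))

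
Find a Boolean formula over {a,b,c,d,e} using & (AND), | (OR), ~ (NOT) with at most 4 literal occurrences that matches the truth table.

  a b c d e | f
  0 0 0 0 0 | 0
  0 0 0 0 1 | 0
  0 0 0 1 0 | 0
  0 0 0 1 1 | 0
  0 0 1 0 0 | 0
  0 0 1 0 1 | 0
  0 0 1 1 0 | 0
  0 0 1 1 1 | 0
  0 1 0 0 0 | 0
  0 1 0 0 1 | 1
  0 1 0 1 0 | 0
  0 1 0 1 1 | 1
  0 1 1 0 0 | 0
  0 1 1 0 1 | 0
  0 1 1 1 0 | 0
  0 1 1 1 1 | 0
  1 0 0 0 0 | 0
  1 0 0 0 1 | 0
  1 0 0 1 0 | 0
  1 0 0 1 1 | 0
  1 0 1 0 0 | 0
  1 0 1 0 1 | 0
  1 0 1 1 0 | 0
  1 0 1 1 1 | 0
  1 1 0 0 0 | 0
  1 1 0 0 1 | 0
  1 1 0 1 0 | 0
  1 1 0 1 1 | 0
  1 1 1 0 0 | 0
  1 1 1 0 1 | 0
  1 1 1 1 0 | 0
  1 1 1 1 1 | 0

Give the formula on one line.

  ~c = 11110000111100001111000011110000
  (b & ~c) = 00000000111100000000000011110000
  ~a = 11111111111111110000000000000000
  (e & ~a) = 01010101010101010000000000000000
  ((b & ~c) & (e & ~a)) = 00000000010100000000000000000000

((b & ~c) & (e & ~a))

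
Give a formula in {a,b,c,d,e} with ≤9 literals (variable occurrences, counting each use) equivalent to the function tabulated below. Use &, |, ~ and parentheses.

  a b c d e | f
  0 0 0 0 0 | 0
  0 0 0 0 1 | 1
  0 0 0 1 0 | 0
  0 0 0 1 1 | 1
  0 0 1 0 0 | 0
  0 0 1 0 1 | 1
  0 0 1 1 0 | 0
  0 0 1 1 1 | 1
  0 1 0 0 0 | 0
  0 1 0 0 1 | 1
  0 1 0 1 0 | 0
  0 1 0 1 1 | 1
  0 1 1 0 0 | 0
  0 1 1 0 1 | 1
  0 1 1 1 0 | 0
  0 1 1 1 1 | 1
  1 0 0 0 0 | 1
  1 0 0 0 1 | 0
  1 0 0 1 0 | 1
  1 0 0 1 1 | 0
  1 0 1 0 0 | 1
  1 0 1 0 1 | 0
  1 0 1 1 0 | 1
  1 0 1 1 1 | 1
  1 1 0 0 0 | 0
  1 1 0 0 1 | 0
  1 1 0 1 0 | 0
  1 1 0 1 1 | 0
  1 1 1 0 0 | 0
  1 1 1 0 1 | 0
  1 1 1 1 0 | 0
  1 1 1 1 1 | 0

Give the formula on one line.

  ~a = 11111111111111110000000000000000
  ~b = 11111111000000001111111100000000
  (d & ~b) = 00110011000000000011001100000000
  ((d & ~b) & c) = 00000011000000000000001100000000
  (~a | ((d & ~b) & c)) = 11111111111111110000001100000000
  ~e = 10101010101010101010101010101010
  (~e & ~b) = 10101010000000001010101000000000
  ((~a | ((d & ~b) & c)) | (~e & ~b)) = 11111111111111111010101100000000
  (a | e) = 01010101010101011111111111111111
  (((~a | ((d & ~b) & c)) | (~e & ~b)) & (a | e)) = 01010101010101011010101100000000

(((~a | ((d & ~b) & c)) | (~e & ~b)) & (a | e))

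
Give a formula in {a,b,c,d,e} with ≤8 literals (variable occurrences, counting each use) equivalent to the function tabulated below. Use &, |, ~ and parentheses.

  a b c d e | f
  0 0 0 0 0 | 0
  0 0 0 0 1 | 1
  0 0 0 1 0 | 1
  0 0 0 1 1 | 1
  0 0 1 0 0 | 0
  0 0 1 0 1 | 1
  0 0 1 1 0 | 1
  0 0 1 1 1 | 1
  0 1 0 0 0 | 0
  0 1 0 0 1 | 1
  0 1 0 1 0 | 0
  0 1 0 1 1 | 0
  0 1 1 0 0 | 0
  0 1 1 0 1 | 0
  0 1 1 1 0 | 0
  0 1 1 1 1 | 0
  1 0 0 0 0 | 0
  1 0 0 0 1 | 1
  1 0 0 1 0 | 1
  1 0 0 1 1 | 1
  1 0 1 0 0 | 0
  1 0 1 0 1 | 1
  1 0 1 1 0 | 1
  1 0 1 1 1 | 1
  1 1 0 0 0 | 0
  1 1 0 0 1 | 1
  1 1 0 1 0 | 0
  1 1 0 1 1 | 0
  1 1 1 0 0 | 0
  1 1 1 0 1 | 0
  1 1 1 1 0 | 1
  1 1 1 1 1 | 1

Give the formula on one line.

((e | d) & ((~b | (~c & ~d)) | (c & (d & a))))

  (e | d) = 01110111011101110111011101110111
  ~b = 11111111000000001111111100000000
  ~c = 11110000111100001111000011110000
  ~d = 11001100110011001100110011001100
  (~c & ~d) = 11000000110000001100000011000000
  (~b | (~c & ~d)) = 11111111110000001111111111000000
  (d & a) = 00000000000000000011001100110011
  (c & (d & a)) = 00000000000000000000001100000011
  ((~b | (~c & ~d)) | (c & (d & a))) = 11111111110000001111111111000011
  ((e | d) & ((~b | (~c & ~d)) | (c & (d & a)))) = 01110111010000000111011101000011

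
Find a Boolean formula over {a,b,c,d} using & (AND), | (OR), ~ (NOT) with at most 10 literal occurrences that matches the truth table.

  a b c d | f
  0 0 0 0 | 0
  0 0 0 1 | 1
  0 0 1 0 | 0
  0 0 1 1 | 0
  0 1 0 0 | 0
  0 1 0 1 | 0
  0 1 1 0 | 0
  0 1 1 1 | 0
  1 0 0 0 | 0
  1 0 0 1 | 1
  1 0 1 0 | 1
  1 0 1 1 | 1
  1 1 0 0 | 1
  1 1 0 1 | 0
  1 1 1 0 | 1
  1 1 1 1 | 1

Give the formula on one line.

((((~c & (~b & d)) | ~d) & d) | (((b & ~d) | c) & a))

  ~c = 1100110011001100
  ~b = 1111000011110000
  (~b & d) = 0101000001010000
  (~c & (~b & d)) = 0100000001000000
  ~d = 1010101010101010
  ((~c & (~b & d)) | ~d) = 1110101011101010
  (((~c & (~b & d)) | ~d) & d) = 0100000001000000
  (b & ~d) = 0000101000001010
  ((b & ~d) | c) = 0011101100111011
  (((b & ~d) | c) & a) = 0000000000111011
  ((((~c & (~b & d)) | ~d) & d) | (((b & ~d) | c) & a)) = 0100000001111011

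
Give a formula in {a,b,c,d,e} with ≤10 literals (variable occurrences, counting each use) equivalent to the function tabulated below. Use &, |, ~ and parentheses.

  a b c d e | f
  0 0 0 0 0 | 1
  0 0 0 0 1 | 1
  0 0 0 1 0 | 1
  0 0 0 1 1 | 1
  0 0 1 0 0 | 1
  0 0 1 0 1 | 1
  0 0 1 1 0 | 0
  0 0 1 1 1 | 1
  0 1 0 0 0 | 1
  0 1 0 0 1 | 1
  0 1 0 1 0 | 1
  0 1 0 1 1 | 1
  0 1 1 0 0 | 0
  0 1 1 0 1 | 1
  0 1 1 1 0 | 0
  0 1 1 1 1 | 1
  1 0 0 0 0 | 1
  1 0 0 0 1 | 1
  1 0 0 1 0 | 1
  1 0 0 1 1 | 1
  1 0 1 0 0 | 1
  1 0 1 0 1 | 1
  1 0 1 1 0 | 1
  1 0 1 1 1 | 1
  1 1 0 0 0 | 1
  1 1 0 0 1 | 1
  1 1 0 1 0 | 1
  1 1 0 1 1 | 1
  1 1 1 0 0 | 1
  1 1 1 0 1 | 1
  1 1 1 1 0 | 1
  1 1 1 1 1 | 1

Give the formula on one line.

  ~c = 11110000111100001111000011110000
  ~d = 11001100110011001100110011001100
  (e | ~d) = 11011101110111011101110111011101
  (~c | (e | ~d)) = 11111101111111011111110111111101
  (b | a) = 00000000111111111111111111111111
  ((~c | (e | ~d)) | (b | a)) = 11111101111111111111111111111111
  ~b = 11111111000000001111111100000000
  (~b | e) = 11111111010101011111111101010101
  (((~c | (e | ~d)) | (b | a)) & (~b | e)) = 11111101010101011111111101010101
  (~c | a) = 11110000111100001111111111111111
  ((((~c | (e | ~d)) | (b | a)) & (~b | e)) | (~c | a)) = 11111101111101011111111111111111

((((~c | (e | ~d)) | (b | a)) & (~b | e)) | (~c | a))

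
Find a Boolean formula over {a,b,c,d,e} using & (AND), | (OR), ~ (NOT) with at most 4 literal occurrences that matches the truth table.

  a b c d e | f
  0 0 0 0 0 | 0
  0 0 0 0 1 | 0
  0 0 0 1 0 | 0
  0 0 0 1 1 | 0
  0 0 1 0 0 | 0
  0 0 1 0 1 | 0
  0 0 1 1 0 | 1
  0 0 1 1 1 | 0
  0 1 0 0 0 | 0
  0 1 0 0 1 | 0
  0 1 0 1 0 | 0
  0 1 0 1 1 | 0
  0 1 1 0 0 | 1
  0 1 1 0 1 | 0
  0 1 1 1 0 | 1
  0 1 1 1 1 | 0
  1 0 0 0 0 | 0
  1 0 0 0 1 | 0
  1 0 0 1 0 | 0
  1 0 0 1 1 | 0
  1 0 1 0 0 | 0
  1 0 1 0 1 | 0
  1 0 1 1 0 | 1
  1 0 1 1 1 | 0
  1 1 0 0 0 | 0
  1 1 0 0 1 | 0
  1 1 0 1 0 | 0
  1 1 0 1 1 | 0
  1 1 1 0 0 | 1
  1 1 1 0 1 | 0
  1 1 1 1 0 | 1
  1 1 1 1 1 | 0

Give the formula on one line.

  (d | b) = 00110011111111110011001111111111
  (c & (d | b)) = 00000011000011110000001100001111
  ~e = 10101010101010101010101010101010
  ((c & (d | b)) & ~e) = 00000010000010100000001000001010

((c & (d | b)) & ~e)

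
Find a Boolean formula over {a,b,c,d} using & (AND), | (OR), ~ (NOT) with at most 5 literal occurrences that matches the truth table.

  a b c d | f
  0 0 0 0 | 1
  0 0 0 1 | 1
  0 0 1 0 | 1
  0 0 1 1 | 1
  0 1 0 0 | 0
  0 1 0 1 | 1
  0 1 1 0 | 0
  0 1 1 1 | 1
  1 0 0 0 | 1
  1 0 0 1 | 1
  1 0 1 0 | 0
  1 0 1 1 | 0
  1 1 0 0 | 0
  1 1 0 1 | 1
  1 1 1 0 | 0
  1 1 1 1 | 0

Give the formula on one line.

  ~b = 1111000011110000
  (d | ~b) = 1111010111110101
  ~a = 1111111100000000
  ~c = 1100110011001100
  (~a | ~c) = 1111111111001100
  ((d | ~b) & (~a | ~c)) = 1111010111000100

((d | ~b) & (~a | ~c))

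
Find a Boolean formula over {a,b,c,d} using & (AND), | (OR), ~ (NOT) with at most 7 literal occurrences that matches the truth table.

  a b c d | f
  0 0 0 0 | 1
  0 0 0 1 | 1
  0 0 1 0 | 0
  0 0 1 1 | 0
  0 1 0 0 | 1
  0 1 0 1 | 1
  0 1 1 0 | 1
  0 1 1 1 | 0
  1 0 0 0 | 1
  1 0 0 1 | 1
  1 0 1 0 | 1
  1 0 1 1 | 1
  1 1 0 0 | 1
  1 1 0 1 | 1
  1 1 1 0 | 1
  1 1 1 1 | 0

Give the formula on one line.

(((~d & (a | b)) | (a & ~b)) | ~c)

  ~d = 1010101010101010
  (a | b) = 0000111111111111
  (~d & (a | b)) = 0000101010101010
  ~b = 1111000011110000
  (a & ~b) = 0000000011110000
  ((~d & (a | b)) | (a & ~b)) = 0000101011111010
  ~c = 1100110011001100
  (((~d & (a | b)) | (a & ~b)) | ~c) = 1100111011111110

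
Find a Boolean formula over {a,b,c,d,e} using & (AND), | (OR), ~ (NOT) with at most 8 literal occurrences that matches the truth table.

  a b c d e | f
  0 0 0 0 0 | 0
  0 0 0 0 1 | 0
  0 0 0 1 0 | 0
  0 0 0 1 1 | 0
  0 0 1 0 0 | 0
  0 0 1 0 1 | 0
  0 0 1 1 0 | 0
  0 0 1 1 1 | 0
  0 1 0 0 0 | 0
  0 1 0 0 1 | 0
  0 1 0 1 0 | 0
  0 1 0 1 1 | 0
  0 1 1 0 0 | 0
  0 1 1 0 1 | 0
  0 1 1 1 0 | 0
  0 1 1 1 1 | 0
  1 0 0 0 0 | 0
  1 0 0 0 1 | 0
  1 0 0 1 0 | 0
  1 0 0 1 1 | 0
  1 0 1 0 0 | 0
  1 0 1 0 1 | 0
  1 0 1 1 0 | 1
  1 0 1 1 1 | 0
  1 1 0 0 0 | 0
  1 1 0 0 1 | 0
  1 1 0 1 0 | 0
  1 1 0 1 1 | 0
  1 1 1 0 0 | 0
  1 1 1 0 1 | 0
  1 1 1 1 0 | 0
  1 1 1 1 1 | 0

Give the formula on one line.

(d & (~b & ((c & (~e | ~d)) & a)))

  ~b = 11111111000000001111111100000000
  ~e = 10101010101010101010101010101010
  ~d = 11001100110011001100110011001100
  (~e | ~d) = 11101110111011101110111011101110
  (c & (~e | ~d)) = 00001110000011100000111000001110
  ((c & (~e | ~d)) & a) = 00000000000000000000111000001110
  (~b & ((c & (~e | ~d)) & a)) = 00000000000000000000111000000000
  (d & (~b & ((c & (~e | ~d)) & a))) = 00000000000000000000001000000000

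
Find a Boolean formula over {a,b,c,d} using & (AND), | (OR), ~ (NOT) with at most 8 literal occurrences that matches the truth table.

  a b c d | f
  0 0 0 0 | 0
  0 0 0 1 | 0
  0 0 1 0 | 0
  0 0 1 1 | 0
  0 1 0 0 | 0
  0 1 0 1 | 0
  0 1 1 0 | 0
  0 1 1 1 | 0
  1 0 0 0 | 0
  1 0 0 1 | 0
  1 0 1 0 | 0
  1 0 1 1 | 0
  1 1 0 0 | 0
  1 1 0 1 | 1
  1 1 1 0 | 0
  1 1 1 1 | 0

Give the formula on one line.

((((d | ~a) | (c & a)) & (a & b)) & ~c)

  ~a = 1111111100000000
  (d | ~a) = 1111111101010101
  (c & a) = 0000000000110011
  ((d | ~a) | (c & a)) = 1111111101110111
  (a & b) = 0000000000001111
  (((d | ~a) | (c & a)) & (a & b)) = 0000000000000111
  ~c = 1100110011001100
  ((((d | ~a) | (c & a)) & (a & b)) & ~c) = 0000000000000100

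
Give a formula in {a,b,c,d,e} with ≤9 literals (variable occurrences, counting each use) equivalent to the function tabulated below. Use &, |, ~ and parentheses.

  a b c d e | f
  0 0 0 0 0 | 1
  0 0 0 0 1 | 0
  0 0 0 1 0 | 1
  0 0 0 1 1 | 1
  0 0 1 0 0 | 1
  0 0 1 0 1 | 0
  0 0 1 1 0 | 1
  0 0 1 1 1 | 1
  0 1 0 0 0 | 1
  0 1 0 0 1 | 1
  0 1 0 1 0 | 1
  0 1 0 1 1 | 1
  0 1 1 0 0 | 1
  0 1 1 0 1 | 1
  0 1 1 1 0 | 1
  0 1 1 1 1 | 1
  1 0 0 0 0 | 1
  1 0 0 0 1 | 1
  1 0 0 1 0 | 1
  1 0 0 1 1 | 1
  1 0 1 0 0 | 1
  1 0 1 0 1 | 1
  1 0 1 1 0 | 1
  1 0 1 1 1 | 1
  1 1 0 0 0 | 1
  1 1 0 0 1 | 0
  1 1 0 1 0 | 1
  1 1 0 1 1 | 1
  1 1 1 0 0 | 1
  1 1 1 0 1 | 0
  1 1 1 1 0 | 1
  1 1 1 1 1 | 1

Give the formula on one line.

(((~a | d) & b) | ((a & ~b) | (d | ~e)))

  ~a = 11111111111111110000000000000000
  (~a | d) = 11111111111111110011001100110011
  ((~a | d) & b) = 00000000111111110000000000110011
  ~b = 11111111000000001111111100000000
  (a & ~b) = 00000000000000001111111100000000
  ~e = 10101010101010101010101010101010
  (d | ~e) = 10111011101110111011101110111011
  ((a & ~b) | (d | ~e)) = 10111011101110111111111110111011
  (((~a | d) & b) | ((a & ~b) | (d | ~e))) = 10111011111111111111111110111011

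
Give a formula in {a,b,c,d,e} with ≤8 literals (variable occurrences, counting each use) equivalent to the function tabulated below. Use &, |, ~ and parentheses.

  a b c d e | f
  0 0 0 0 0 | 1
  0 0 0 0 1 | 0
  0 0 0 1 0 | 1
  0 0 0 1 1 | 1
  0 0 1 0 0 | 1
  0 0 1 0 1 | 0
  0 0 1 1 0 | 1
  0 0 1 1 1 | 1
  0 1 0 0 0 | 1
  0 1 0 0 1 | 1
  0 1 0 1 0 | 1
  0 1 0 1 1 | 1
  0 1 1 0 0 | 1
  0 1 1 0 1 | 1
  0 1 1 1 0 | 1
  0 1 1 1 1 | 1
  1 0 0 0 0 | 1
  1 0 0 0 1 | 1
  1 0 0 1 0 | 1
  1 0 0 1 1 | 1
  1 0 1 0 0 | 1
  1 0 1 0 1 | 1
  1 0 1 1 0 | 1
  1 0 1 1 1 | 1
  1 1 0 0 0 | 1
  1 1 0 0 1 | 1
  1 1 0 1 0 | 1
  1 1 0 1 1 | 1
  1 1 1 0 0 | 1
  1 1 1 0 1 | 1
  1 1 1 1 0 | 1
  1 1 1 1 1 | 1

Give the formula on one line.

((a | (b | ((d | ~a) & ~e))) | (d | (~e & b)))

  ~a = 11111111111111110000000000000000
  (d | ~a) = 11111111111111110011001100110011
  ~e = 10101010101010101010101010101010
  ((d | ~a) & ~e) = 10101010101010100010001000100010
  (b | ((d | ~a) & ~e)) = 10101010111111110010001011111111
  (a | (b | ((d | ~a) & ~e))) = 10101010111111111111111111111111
  (~e & b) = 00000000101010100000000010101010
  (d | (~e & b)) = 00110011101110110011001110111011
  ((a | (b | ((d | ~a) & ~e))) | (d | (~e & b))) = 10111011111111111111111111111111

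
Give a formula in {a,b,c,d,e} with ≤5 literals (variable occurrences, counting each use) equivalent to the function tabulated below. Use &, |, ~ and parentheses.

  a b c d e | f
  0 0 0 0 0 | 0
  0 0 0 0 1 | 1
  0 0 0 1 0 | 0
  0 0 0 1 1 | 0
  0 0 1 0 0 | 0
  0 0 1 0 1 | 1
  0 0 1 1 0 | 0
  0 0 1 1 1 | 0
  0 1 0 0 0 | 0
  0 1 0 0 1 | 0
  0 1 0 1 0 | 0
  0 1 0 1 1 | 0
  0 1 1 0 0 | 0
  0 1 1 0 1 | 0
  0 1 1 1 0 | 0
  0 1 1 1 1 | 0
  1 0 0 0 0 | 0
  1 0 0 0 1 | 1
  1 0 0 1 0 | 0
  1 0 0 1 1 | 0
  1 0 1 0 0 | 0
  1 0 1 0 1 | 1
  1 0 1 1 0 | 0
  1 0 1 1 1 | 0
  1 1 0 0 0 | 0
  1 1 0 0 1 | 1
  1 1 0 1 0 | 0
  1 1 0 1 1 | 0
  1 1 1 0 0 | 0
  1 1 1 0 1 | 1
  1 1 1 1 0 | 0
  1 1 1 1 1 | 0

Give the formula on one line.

  ~b = 11111111000000001111111100000000
  (a & e) = 00000000000000000101010101010101
  (~b | (a & e)) = 11111111000000001111111101010101
  ~d = 11001100110011001100110011001100
  (e & ~d) = 01000100010001000100010001000100
  ((~b | (a & e)) & (e & ~d)) = 01000100000000000100010001000100

((~b | (a & e)) & (e & ~d))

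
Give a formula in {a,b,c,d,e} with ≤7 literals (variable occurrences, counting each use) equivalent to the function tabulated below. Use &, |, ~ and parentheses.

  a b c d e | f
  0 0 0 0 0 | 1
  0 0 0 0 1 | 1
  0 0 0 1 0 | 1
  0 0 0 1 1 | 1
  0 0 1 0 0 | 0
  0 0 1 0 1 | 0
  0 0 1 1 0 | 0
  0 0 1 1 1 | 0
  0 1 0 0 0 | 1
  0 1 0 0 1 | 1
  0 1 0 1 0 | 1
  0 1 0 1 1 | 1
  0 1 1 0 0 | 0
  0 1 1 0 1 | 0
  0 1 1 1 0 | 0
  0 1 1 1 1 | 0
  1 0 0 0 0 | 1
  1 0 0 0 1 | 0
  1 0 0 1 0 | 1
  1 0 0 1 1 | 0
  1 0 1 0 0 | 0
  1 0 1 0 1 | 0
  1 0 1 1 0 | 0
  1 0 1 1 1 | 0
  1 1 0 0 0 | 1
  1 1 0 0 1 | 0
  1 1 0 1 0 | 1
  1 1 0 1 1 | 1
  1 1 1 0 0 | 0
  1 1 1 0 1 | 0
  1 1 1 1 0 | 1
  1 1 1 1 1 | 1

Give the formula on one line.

(((a & (d & b)) | (~e & ~c)) | (~c & ~a))

  (d & b) = 00000000001100110000000000110011
  (a & (d & b)) = 00000000000000000000000000110011
  ~e = 10101010101010101010101010101010
  ~c = 11110000111100001111000011110000
  (~e & ~c) = 10100000101000001010000010100000
  ((a & (d & b)) | (~e & ~c)) = 10100000101000001010000010110011
  ~a = 11111111111111110000000000000000
  (~c & ~a) = 11110000111100000000000000000000
  (((a & (d & b)) | (~e & ~c)) | (~c & ~a)) = 11110000111100001010000010110011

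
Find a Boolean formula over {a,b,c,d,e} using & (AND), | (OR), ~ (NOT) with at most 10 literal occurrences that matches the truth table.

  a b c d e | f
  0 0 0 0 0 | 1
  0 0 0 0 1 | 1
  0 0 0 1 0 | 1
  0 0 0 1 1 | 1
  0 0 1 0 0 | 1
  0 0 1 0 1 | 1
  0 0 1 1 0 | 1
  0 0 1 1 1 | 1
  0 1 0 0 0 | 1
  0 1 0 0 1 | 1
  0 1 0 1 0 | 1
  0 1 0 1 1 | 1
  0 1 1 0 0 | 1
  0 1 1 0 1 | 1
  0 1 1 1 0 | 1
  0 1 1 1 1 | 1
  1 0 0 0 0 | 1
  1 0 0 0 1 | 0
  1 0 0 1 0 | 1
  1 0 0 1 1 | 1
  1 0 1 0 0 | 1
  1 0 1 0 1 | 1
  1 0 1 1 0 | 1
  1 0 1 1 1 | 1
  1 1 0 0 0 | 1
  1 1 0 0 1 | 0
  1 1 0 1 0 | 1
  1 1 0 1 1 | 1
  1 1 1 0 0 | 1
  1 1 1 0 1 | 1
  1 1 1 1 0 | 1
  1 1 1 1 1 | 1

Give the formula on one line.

  ~d = 11001100110011001100110011001100
  ~c = 11110000111100001111000011110000
  (~d & ~c) = 11000000110000001100000011000000
  ~e = 10101010101010101010101010101010
  ((~d & ~c) & ~e) = 10000000100000001000000010000000
  ~a = 11111111111111110000000000000000
  (~a | d) = 11111111111111110011001100110011
  (((~d & ~c) & ~e) | (~a | d)) = 11111111111111111011001110110011
  (c & a) = 00000000000000000000111100001111
  ((((~d & ~c) & ~e) | (~a | d)) | (c & a)) = 11111111111111111011111110111111

((((~d & ~c) & ~e) | (~a | d)) | (c & a))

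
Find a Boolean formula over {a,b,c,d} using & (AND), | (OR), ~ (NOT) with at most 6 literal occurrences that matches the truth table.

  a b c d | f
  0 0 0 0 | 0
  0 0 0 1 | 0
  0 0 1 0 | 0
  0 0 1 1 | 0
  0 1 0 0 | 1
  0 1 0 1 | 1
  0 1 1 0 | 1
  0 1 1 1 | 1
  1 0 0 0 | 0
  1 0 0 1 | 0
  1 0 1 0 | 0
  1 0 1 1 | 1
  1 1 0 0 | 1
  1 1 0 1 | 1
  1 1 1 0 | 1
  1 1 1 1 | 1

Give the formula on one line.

(b | (c & (a & d)))

  (a & d) = 0000000001010101
  (c & (a & d)) = 0000000000010001
  (b | (c & (a & d))) = 0000111100011111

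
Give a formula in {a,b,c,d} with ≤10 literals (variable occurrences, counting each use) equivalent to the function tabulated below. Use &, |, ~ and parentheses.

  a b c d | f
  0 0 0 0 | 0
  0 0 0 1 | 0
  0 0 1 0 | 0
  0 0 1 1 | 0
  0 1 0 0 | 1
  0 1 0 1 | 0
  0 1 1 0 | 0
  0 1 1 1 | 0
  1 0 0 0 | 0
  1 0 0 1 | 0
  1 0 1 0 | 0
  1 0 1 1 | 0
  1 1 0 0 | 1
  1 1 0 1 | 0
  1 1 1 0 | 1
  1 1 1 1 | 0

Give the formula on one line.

  ~d = 1010101010101010
  (~d & b) = 0000101000001010
  ~c = 1100110011001100
  (~c & b) = 0000110000001100
  ~a = 1111111100000000
  (~a | ~d) = 1111111110101010
  ((~a | ~d) & a) = 0000000010101010
  (d | ((~a | ~d) & a)) = 0101010111111111
  ((~c & b) | (d | ((~a | ~d) & a))) = 0101110111111111
  ((~d & b) & ((~c & b) | (d | ((~a | ~d) & a)))) = 0000100000001010

((~d & b) & ((~c & b) | (d | ((~a | ~d) & a))))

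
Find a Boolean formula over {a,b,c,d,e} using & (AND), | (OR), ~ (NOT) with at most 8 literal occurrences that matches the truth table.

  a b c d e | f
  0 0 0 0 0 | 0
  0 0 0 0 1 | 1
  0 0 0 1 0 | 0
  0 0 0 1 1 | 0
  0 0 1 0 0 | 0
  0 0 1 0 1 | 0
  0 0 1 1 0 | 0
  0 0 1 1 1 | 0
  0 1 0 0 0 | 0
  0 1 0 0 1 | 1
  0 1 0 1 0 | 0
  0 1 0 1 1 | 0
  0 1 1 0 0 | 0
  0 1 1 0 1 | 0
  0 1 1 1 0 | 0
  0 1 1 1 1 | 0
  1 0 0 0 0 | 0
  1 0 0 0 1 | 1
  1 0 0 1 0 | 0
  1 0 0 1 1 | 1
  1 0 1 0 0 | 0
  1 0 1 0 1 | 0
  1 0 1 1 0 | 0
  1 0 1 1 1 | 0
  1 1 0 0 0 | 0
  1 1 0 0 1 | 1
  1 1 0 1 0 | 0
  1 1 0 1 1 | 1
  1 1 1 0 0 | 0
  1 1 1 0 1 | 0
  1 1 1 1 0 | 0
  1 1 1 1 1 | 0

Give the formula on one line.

  ~d = 11001100110011001100110011001100
  (~d | a) = 11001100110011001111111111111111
  (c | (~d | a)) = 11001111110011111111111111111111
  ~c = 11110000111100001111000011110000
  ((c | (~d | a)) & ~c) = 11000000110000001111000011110000
  (e & ((c | (~d | a)) & ~c)) = 01000000010000000101000001010000

(e & ((c | (~d | a)) & ~c))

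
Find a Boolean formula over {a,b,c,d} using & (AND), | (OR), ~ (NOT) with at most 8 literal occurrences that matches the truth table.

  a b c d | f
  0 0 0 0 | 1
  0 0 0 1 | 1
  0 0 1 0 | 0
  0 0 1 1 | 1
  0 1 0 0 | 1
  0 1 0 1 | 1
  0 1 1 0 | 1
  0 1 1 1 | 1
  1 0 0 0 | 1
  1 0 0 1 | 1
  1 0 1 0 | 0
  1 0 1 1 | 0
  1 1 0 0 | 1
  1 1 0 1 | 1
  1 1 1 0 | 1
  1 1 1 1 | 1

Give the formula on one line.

  ~c = 1100110011001100
  (~c & a) = 0000000011001100
  (c | (~c & a)) = 0011001111111111
  ((c | (~c & a)) & ~c) = 0000000011001100
  ~a = 1111111100000000
  (d & ~a) = 0101010100000000
  (b | (d & ~a)) = 0101111100001111
  (((c | (~c & a)) & ~c) | (b | (d & ~a))) = 0101111111001111
  (~c | (((c | (~c & a)) & ~c) | (b | (d & ~a)))) = 1101111111001111

(~c | (((c | (~c & a)) & ~c) | (b | (d & ~a))))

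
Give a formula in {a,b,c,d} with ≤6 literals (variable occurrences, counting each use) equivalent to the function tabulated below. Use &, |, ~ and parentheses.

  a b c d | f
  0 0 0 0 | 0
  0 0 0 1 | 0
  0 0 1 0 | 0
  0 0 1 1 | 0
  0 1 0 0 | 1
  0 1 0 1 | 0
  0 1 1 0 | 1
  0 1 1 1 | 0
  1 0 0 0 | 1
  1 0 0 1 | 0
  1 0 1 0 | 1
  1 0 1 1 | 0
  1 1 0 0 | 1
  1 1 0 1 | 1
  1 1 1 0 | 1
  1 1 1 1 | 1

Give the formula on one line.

  ~d = 1010101010101010
  (~d | b) = 1010111110101111
  (b & ~d) = 0000101000001010
  ((b & ~d) | a) = 0000101011111111
  ((~d | b) & ((b & ~d) | a)) = 0000101010101111

((~d | b) & ((b & ~d) | a))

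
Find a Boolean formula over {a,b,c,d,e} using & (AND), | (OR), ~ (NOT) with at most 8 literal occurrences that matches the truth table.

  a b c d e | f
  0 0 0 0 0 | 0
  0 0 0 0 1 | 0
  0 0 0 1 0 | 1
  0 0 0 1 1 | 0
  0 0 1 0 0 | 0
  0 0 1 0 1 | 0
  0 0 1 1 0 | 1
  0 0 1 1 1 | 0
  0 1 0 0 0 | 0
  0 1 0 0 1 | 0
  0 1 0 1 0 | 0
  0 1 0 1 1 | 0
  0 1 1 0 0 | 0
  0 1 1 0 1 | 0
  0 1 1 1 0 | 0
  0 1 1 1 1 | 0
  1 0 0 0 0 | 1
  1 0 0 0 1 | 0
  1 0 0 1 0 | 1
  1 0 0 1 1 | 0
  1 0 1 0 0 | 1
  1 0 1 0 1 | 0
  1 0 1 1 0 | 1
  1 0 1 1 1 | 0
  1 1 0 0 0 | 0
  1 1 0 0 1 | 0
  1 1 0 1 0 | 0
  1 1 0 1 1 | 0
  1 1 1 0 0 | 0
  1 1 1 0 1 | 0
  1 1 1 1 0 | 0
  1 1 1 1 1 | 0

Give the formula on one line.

  ~b = 11111111000000001111111100000000
  ~e = 10101010101010101010101010101010
  (~b & ~e) = 10101010000000001010101000000000
  ~a = 11111111111111110000000000000000
  (b | ~a) = 11111111111111110000000011111111
  ((b | ~a) | c) = 11111111111111110000111111111111
  (((b | ~a) | c) & d) = 00110011001100110000001100110011
  ((((b | ~a) | c) & d) | a) = 00110011001100111111111111111111
  (b | ((((b | ~a) | c) & d) | a)) = 00110011111111111111111111111111
  ((~b & ~e) & (b | ((((b | ~a) | c) & d) | a))) = 00100010000000001010101000000000

((~b & ~e) & (b | ((((b | ~a) | c) & d) | a)))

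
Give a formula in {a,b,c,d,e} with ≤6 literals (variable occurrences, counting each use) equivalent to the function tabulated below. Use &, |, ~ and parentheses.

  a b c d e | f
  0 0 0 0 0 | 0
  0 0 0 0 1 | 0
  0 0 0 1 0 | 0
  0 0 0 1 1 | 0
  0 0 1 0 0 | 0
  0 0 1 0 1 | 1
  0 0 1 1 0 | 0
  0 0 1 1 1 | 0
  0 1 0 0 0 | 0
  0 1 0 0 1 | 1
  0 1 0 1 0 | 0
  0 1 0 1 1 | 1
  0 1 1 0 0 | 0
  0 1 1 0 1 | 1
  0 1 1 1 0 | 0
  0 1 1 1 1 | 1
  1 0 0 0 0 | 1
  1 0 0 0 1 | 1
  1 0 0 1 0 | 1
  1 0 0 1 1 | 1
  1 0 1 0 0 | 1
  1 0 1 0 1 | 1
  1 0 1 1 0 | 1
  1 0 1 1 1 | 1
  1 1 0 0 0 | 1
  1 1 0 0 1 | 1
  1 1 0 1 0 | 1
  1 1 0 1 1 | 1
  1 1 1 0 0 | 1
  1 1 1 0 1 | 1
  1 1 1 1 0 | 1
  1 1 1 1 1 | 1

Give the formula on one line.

  ~d = 11001100110011001100110011001100
  (~d & c) = 00001100000011000000110000001100
  (e & (~d & c)) = 00000100000001000000010000000100
  (b & e) = 00000000010101010000000001010101
  (a | (b & e)) = 00000000010101011111111111111111
  ((e & (~d & c)) | (a | (b & e))) = 00000100010101011111111111111111

((e & (~d & c)) | (a | (b & e)))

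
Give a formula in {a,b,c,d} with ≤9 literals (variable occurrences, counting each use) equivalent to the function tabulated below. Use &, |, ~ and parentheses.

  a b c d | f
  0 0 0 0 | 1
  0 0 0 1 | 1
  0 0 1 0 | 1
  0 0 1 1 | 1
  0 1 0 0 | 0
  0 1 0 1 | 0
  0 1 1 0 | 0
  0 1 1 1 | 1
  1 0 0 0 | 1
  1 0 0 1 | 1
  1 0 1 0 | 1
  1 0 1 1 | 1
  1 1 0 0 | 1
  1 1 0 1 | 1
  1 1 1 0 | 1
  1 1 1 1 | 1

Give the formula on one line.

  (d & c) = 0001000100010001
  ((d & c) | b) = 0001111100011111
  (a | (d & c)) = 0001000111111111
  (((d & c) | b) & (a | (d & c))) = 0001000100011111
  ~b = 1111000011110000
  ((((d & c) | b) & (a | (d & c))) | ~b) = 1111000111111111

((((d & c) | b) & (a | (d & c))) | ~b)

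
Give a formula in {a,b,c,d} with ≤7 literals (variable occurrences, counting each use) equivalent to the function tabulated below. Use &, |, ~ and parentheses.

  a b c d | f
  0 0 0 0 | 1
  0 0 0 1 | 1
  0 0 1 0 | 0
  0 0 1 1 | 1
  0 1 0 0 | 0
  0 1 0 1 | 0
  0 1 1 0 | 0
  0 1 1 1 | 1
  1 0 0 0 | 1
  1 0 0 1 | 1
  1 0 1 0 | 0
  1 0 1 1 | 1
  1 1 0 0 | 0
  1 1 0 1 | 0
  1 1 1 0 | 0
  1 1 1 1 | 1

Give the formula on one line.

  ~b = 1111000011110000
  (c | ~b) = 1111001111110011
  ~c = 1100110011001100
  (d | ~c) = 1101110111011101
  ((c | ~b) & (d | ~c)) = 1101000111010001

((c | ~b) & (d | ~c))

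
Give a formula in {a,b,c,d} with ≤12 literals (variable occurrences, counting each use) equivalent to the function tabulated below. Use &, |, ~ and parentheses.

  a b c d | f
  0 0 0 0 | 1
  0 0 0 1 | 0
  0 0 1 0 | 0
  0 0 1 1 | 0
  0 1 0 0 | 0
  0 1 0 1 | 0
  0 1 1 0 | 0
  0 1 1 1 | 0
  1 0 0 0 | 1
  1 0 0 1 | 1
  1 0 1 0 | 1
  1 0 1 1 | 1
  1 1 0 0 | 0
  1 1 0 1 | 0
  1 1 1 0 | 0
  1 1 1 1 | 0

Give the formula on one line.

(((~c & ((~b | a) & ~d)) & (~a & ~d)) | ((~b | ~a) & a))

  ~c = 1100110011001100
  ~b = 1111000011110000
  (~b | a) = 1111000011111111
  ~d = 1010101010101010
  ((~b | a) & ~d) = 1010000010101010
  (~c & ((~b | a) & ~d)) = 1000000010001000
  ~a = 1111111100000000
  (~a & ~d) = 1010101000000000
  ((~c & ((~b | a) & ~d)) & (~a & ~d)) = 1000000000000000
  (~b | ~a) = 1111111111110000
  ((~b | ~a) & a) = 0000000011110000
  (((~c & ((~b | a) & ~d)) & (~a & ~d)) | ((~b | ~a) & a)) = 1000000011110000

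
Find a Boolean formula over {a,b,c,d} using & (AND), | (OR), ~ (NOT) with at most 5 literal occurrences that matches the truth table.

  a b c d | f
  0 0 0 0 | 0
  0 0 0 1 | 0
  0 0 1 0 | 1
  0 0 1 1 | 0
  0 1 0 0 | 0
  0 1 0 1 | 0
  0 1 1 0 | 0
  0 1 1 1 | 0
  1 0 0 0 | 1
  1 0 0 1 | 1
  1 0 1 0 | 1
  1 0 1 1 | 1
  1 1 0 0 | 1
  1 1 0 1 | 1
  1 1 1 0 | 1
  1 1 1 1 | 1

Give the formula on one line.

  ~b = 1111000011110000
  ~d = 1010101010101010
  (~d | a) = 1010101011111111
  (~b & (~d | a)) = 1010000011110000
  ((~b & (~d | a)) & c) = 0010000000110000
  (((~b & (~d | a)) & c) | a) = 0010000011111111

(((~b & (~d | a)) & c) | a)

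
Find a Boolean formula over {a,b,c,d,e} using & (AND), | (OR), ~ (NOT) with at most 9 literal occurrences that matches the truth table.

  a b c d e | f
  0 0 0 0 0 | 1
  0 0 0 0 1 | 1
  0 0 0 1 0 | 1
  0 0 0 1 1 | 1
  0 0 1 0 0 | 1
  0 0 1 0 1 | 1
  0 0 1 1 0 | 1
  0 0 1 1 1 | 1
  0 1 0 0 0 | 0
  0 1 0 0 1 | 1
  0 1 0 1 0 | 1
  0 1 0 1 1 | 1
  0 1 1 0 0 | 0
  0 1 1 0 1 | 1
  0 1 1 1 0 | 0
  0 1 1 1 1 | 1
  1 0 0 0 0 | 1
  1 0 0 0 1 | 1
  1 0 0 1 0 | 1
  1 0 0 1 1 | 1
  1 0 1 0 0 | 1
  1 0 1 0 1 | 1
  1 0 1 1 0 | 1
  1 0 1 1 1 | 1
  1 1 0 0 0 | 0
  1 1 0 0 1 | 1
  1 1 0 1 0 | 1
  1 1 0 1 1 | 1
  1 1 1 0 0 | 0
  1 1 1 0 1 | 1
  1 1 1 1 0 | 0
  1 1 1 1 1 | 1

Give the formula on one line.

((e | ~b) | (((c | d) & (e | (d | b))) & ~c))

  ~b = 11111111000000001111111100000000
  (e | ~b) = 11111111010101011111111101010101
  (c | d) = 00111111001111110011111100111111
  (d | b) = 00110011111111110011001111111111
  (e | (d | b)) = 01110111111111110111011111111111
  ((c | d) & (e | (d | b))) = 00110111001111110011011100111111
  ~c = 11110000111100001111000011110000
  (((c | d) & (e | (d | b))) & ~c) = 00110000001100000011000000110000
  ((e | ~b) | (((c | d) & (e | (d | b))) & ~c)) = 11111111011101011111111101110101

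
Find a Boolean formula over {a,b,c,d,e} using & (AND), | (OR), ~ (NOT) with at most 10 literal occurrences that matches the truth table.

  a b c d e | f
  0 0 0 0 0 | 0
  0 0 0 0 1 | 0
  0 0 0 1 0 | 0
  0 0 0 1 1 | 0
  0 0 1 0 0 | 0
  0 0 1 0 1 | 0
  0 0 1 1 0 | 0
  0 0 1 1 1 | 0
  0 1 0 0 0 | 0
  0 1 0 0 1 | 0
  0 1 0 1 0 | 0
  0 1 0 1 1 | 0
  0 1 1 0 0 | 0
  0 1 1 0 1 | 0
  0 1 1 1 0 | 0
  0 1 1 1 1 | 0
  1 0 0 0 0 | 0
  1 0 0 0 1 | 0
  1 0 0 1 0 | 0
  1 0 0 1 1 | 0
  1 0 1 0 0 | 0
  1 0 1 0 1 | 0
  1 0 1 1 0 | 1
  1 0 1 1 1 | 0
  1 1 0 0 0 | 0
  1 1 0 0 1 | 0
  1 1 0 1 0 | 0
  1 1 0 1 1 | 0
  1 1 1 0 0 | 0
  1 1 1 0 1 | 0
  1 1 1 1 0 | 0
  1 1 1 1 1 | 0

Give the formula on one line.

  ~e = 10101010101010101010101010101010
  ~b = 11111111000000001111111100000000
  ~c = 11110000111100001111000011110000
  (a & e) = 00000000000000000101010101010101
  (~c & (a & e)) = 00000000000000000101000001010000
  (c | (~c & (a & e))) = 00001111000011110101111101011111
  (~b & (c | (~c & (a & e)))) = 00001111000000000101111100000000
  (~e & (~b & (c | (~c & (a & e))))) = 00001010000000000000101000000000
  ~a = 11111111111111110000000000000000
  ((~e & (~b & (c | (~c & (a & e))))) | ~a) = 11111111111111110000101000000000
  (d & a) = 00000000000000000011001100110011
  (((~e & (~b & (c | (~c & (a & e))))) | ~a) & (d & a)) = 00000000000000000000001000000000

(((~e & (~b & (c | (~c & (a & e))))) | ~a) & (d & a))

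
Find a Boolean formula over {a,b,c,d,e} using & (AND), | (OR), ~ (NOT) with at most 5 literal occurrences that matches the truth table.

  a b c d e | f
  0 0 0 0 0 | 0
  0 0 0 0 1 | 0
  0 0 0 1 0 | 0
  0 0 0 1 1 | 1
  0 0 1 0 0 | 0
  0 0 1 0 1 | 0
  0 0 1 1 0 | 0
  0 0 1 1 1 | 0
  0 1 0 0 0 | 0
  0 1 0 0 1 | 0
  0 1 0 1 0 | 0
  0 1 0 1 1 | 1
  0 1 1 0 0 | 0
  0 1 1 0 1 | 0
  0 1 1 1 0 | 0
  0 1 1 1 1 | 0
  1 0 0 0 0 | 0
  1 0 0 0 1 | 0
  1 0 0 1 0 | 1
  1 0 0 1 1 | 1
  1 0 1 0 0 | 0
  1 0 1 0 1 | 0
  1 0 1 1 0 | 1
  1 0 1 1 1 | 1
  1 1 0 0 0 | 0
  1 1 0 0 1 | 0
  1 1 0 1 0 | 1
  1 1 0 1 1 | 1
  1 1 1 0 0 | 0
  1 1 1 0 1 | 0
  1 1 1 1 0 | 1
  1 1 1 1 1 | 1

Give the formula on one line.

(d & (a | ((d & ~c) & e)))

  ~c = 11110000111100001111000011110000
  (d & ~c) = 00110000001100000011000000110000
  ((d & ~c) & e) = 00010000000100000001000000010000
  (a | ((d & ~c) & e)) = 00010000000100001111111111111111
  (d & (a | ((d & ~c) & e))) = 00010000000100000011001100110011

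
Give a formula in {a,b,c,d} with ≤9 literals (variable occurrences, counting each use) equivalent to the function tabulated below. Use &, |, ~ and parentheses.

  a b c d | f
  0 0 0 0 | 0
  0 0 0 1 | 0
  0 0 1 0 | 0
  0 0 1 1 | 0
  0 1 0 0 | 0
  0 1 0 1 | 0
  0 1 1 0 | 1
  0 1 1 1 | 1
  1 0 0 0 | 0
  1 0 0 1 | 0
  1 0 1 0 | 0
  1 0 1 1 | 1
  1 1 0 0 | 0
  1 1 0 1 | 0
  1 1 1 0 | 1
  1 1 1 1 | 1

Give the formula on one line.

  (c & b) = 0000001100000011
  ~b = 1111000011110000
  (a | ~b) = 1111000011111111
  ~a = 1111111100000000
  (c | ~a) = 1111111100110011
  ((a | ~b) & (c | ~a)) = 1111000000110011
  (d & a) = 0000000001010101
  (((a | ~b) & (c | ~a)) & (d & a)) = 0000000000010001
  ((c & b) | (((a | ~b) & (c | ~a)) & (d & a))) = 0000001100010011

((c & b) | (((a | ~b) & (c | ~a)) & (d & a)))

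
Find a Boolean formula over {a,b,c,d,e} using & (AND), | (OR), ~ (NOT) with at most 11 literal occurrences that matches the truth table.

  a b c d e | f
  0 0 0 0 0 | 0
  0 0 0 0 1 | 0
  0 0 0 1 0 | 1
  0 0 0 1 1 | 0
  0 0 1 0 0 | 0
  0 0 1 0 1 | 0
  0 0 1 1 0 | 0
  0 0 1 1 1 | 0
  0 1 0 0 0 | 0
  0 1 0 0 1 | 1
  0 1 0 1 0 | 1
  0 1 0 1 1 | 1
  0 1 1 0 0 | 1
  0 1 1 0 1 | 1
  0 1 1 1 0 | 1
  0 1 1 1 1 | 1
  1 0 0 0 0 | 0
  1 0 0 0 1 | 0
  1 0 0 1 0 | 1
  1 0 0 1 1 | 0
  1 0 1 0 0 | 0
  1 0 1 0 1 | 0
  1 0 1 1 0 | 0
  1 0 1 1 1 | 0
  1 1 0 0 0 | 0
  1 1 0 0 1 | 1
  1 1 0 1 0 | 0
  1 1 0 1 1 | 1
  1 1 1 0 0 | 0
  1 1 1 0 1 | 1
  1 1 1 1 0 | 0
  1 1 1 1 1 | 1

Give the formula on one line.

((e | ((~b | ~a) & (d | c))) & (((b | ~e) & ~c) | b))

  ~b = 11111111000000001111111100000000
  ~a = 11111111111111110000000000000000
  (~b | ~a) = 11111111111111111111111100000000
  (d | c) = 00111111001111110011111100111111
  ((~b | ~a) & (d | c)) = 00111111001111110011111100000000
  (e | ((~b | ~a) & (d | c))) = 01111111011111110111111101010101
  ~e = 10101010101010101010101010101010
  (b | ~e) = 10101010111111111010101011111111
  ~c = 11110000111100001111000011110000
  ((b | ~e) & ~c) = 10100000111100001010000011110000
  (((b | ~e) & ~c) | b) = 10100000111111111010000011111111
  ((e | ((~b | ~a) & (d | c))) & (((b | ~e) & ~c) | b)) = 00100000011111110010000001010101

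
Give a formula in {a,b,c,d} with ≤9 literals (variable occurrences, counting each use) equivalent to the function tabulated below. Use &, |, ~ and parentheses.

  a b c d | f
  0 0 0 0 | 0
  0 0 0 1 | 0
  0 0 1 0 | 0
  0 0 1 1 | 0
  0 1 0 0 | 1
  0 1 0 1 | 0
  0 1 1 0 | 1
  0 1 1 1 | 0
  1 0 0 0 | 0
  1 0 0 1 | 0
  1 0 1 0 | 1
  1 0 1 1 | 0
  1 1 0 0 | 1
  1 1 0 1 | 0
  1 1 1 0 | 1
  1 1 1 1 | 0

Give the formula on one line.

((((d | b) & (a | b)) | (a & c)) & ~d)

  (d | b) = 0101111101011111
  (a | b) = 0000111111111111
  ((d | b) & (a | b)) = 0000111101011111
  (a & c) = 0000000000110011
  (((d | b) & (a | b)) | (a & c)) = 0000111101111111
  ~d = 1010101010101010
  ((((d | b) & (a | b)) | (a & c)) & ~d) = 0000101000101010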